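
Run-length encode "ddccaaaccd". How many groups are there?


Input: ddccaaaccd
Scanning for consecutive runs:
  Group 1: 'd' x 2 (positions 0-1)
  Group 2: 'c' x 2 (positions 2-3)
  Group 3: 'a' x 3 (positions 4-6)
  Group 4: 'c' x 2 (positions 7-8)
  Group 5: 'd' x 1 (positions 9-9)
Total groups: 5

5


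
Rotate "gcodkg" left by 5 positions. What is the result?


Input: "gcodkg", rotate left by 5
First 5 characters: "gcodk"
Remaining characters: "g"
Concatenate remaining + first: "g" + "gcodk" = "ggcodk"

ggcodk


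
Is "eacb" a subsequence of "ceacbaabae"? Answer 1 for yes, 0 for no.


Check if "eacb" is a subsequence of "ceacbaabae"
Greedy scan:
  Position 0 ('c'): no match needed
  Position 1 ('e'): matches sub[0] = 'e'
  Position 2 ('a'): matches sub[1] = 'a'
  Position 3 ('c'): matches sub[2] = 'c'
  Position 4 ('b'): matches sub[3] = 'b'
  Position 5 ('a'): no match needed
  Position 6 ('a'): no match needed
  Position 7 ('b'): no match needed
  Position 8 ('a'): no match needed
  Position 9 ('e'): no match needed
All 4 characters matched => is a subsequence

1


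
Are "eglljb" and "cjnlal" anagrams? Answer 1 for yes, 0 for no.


Strings: "eglljb", "cjnlal"
Sorted first:  begjll
Sorted second: acjlln
Differ at position 0: 'b' vs 'a' => not anagrams

0


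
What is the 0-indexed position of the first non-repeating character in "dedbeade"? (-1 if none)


Input: dedbeade
Character frequencies:
  'a': 1
  'b': 1
  'd': 3
  'e': 3
Scanning left to right for freq == 1:
  Position 0 ('d'): freq=3, skip
  Position 1 ('e'): freq=3, skip
  Position 2 ('d'): freq=3, skip
  Position 3 ('b'): unique! => answer = 3

3


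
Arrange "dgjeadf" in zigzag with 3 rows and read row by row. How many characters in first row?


Zigzag "dgjeadf" into 3 rows:
Placing characters:
  'd' => row 0
  'g' => row 1
  'j' => row 2
  'e' => row 1
  'a' => row 0
  'd' => row 1
  'f' => row 2
Rows:
  Row 0: "da"
  Row 1: "ged"
  Row 2: "jf"
First row length: 2

2


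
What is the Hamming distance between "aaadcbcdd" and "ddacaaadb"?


Comparing "aaadcbcdd" and "ddacaaadb" position by position:
  Position 0: 'a' vs 'd' => differ
  Position 1: 'a' vs 'd' => differ
  Position 2: 'a' vs 'a' => same
  Position 3: 'd' vs 'c' => differ
  Position 4: 'c' vs 'a' => differ
  Position 5: 'b' vs 'a' => differ
  Position 6: 'c' vs 'a' => differ
  Position 7: 'd' vs 'd' => same
  Position 8: 'd' vs 'b' => differ
Total differences (Hamming distance): 7

7


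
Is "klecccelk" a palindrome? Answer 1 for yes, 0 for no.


Input: klecccelk
Reversed: klecccelk
  Compare pos 0 ('k') with pos 8 ('k'): match
  Compare pos 1 ('l') with pos 7 ('l'): match
  Compare pos 2 ('e') with pos 6 ('e'): match
  Compare pos 3 ('c') with pos 5 ('c'): match
Result: palindrome

1


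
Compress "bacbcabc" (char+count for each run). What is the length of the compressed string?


Input: bacbcabc
Runs:
  'b' x 1 => "b1"
  'a' x 1 => "a1"
  'c' x 1 => "c1"
  'b' x 1 => "b1"
  'c' x 1 => "c1"
  'a' x 1 => "a1"
  'b' x 1 => "b1"
  'c' x 1 => "c1"
Compressed: "b1a1c1b1c1a1b1c1"
Compressed length: 16

16


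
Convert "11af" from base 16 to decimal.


Input: "11af" in base 16
Positional expansion:
  Digit '1' (value 1) x 16^3 = 4096
  Digit '1' (value 1) x 16^2 = 256
  Digit 'a' (value 10) x 16^1 = 160
  Digit 'f' (value 15) x 16^0 = 15
Sum = 4527

4527


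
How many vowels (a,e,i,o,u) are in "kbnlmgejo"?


Input: kbnlmgejo
Checking each character:
  'k' at position 0: consonant
  'b' at position 1: consonant
  'n' at position 2: consonant
  'l' at position 3: consonant
  'm' at position 4: consonant
  'g' at position 5: consonant
  'e' at position 6: vowel (running total: 1)
  'j' at position 7: consonant
  'o' at position 8: vowel (running total: 2)
Total vowels: 2

2


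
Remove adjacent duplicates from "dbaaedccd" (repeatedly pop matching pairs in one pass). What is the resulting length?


Input: dbaaedccd
Stack-based adjacent duplicate removal:
  Read 'd': push. Stack: d
  Read 'b': push. Stack: db
  Read 'a': push. Stack: dba
  Read 'a': matches stack top 'a' => pop. Stack: db
  Read 'e': push. Stack: dbe
  Read 'd': push. Stack: dbed
  Read 'c': push. Stack: dbedc
  Read 'c': matches stack top 'c' => pop. Stack: dbed
  Read 'd': matches stack top 'd' => pop. Stack: dbe
Final stack: "dbe" (length 3)

3


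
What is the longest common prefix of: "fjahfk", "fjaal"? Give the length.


Words: fjahfk, fjaal
  Position 0: all 'f' => match
  Position 1: all 'j' => match
  Position 2: all 'a' => match
  Position 3: ('h', 'a') => mismatch, stop
LCP = "fja" (length 3)

3


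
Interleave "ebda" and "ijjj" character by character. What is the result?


Interleaving "ebda" and "ijjj":
  Position 0: 'e' from first, 'i' from second => "ei"
  Position 1: 'b' from first, 'j' from second => "bj"
  Position 2: 'd' from first, 'j' from second => "dj"
  Position 3: 'a' from first, 'j' from second => "aj"
Result: eibjdjaj

eibjdjaj


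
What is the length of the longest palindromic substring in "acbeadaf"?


Input: "acbeadaf"
Checking substrings for palindromes:
  [4:7] "ada" (len 3) => palindrome
Longest palindromic substring: "ada" with length 3

3


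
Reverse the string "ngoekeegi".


Input: ngoekeegi
Reading characters right to left:
  Position 8: 'i'
  Position 7: 'g'
  Position 6: 'e'
  Position 5: 'e'
  Position 4: 'k'
  Position 3: 'e'
  Position 2: 'o'
  Position 1: 'g'
  Position 0: 'n'
Reversed: igeekeogn

igeekeogn


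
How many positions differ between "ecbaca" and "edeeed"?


Comparing "ecbaca" and "edeeed" position by position:
  Position 0: 'e' vs 'e' => same
  Position 1: 'c' vs 'd' => DIFFER
  Position 2: 'b' vs 'e' => DIFFER
  Position 3: 'a' vs 'e' => DIFFER
  Position 4: 'c' vs 'e' => DIFFER
  Position 5: 'a' vs 'd' => DIFFER
Positions that differ: 5

5


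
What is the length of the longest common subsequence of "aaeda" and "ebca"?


LCS of "aaeda" and "ebca"
DP table:
           e    b    c    a
      0    0    0    0    0
  a   0    0    0    0    1
  a   0    0    0    0    1
  e   0    1    1    1    1
  d   0    1    1    1    1
  a   0    1    1    1    2
LCS length = dp[5][4] = 2

2


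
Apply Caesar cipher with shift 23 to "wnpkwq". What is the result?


Caesar cipher: shift "wnpkwq" by 23
  'w' (pos 22) + 23 = pos 19 = 't'
  'n' (pos 13) + 23 = pos 10 = 'k'
  'p' (pos 15) + 23 = pos 12 = 'm'
  'k' (pos 10) + 23 = pos 7 = 'h'
  'w' (pos 22) + 23 = pos 19 = 't'
  'q' (pos 16) + 23 = pos 13 = 'n'
Result: tkmhtn

tkmhtn


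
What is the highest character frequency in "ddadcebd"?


Input: ddadcebd
Character counts:
  'a': 1
  'b': 1
  'c': 1
  'd': 4
  'e': 1
Maximum frequency: 4

4


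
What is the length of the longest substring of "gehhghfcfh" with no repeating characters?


Input: "gehhghfcfh"
Sliding window (track last position of each char):
  Position 0 ('g'): window [0,0] length 1 -- new best
  Position 1 ('e'): window [0,1] length 2 -- new best
  Position 2 ('h'): window [0,2] length 3 -- new best
  Position 3 ('h'): repeat (last at 2), move window start to 3
  Position 3 ('h'): window [3,3] length 1
  Position 4 ('g'): window [3,4] length 2
  Position 5 ('h'): repeat (last at 3), move window start to 4
  Position 5 ('h'): window [4,5] length 2
  Position 6 ('f'): window [4,6] length 3
  Position 7 ('c'): window [4,7] length 4 -- new best
  Position 8 ('f'): repeat (last at 6), move window start to 7
  Position 8 ('f'): window [7,8] length 2
  Position 9 ('h'): window [7,9] length 3
Longest substring with no repeats: "ghfc" with length 4

4


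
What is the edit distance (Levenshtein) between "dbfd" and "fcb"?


Computing edit distance: "dbfd" -> "fcb"
DP table:
           f    c    b
      0    1    2    3
  d   1    1    2    3
  b   2    2    2    2
  f   3    2    3    3
  d   4    3    3    4
Edit distance = dp[4][3] = 4

4


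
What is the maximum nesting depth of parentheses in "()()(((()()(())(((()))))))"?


Input: "()()(((()()(())(((()))))))"
Tracking depth:
  Position 0 '(': depth becomes 1
  Position 1 ')': depth becomes 0
  Position 2 '(': depth becomes 1
  Position 3 ')': depth becomes 0
  Position 4 '(': depth becomes 1
  Position 5 '(': depth becomes 2
  Position 6 '(': depth becomes 3
  Position 7 '(': depth becomes 4
  Position 8 ')': depth becomes 3
  Position 9 '(': depth becomes 4
  Position 10 ')': depth becomes 3
  Position 11 '(': depth becomes 4
  Position 12 '(': depth becomes 5
  Position 13 ')': depth becomes 4
  Position 14 ')': depth becomes 3
  Position 15 '(': depth becomes 4
  Position 16 '(': depth becomes 5
  Position 17 '(': depth becomes 6
  Position 18 '(': depth becomes 7
  Position 19 ')': depth becomes 6
  Position 20 ')': depth becomes 5
  Position 21 ')': depth becomes 4
  Position 22 ')': depth becomes 3
  Position 23 ')': depth becomes 2
  Position 24 ')': depth becomes 1
  Position 25 ')': depth becomes 0
Maximum depth reached: 7

7


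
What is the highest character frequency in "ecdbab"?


Input: ecdbab
Character counts:
  'a': 1
  'b': 2
  'c': 1
  'd': 1
  'e': 1
Maximum frequency: 2

2


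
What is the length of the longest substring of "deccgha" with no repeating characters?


Input: "deccgha"
Sliding window (track last position of each char):
  Position 0 ('d'): window [0,0] length 1 -- new best
  Position 1 ('e'): window [0,1] length 2 -- new best
  Position 2 ('c'): window [0,2] length 3 -- new best
  Position 3 ('c'): repeat (last at 2), move window start to 3
  Position 3 ('c'): window [3,3] length 1
  Position 4 ('g'): window [3,4] length 2
  Position 5 ('h'): window [3,5] length 3
  Position 6 ('a'): window [3,6] length 4 -- new best
Longest substring with no repeats: "cgha" with length 4

4


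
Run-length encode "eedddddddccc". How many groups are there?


Input: eedddddddccc
Scanning for consecutive runs:
  Group 1: 'e' x 2 (positions 0-1)
  Group 2: 'd' x 7 (positions 2-8)
  Group 3: 'c' x 3 (positions 9-11)
Total groups: 3

3


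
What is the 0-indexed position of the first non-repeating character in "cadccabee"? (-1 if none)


Input: cadccabee
Character frequencies:
  'a': 2
  'b': 1
  'c': 3
  'd': 1
  'e': 2
Scanning left to right for freq == 1:
  Position 0 ('c'): freq=3, skip
  Position 1 ('a'): freq=2, skip
  Position 2 ('d'): unique! => answer = 2

2


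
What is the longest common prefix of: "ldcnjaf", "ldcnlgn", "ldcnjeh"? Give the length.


Words: ldcnjaf, ldcnlgn, ldcnjeh
  Position 0: all 'l' => match
  Position 1: all 'd' => match
  Position 2: all 'c' => match
  Position 3: all 'n' => match
  Position 4: ('j', 'l', 'j') => mismatch, stop
LCP = "ldcn" (length 4)

4


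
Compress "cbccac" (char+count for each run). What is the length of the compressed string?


Input: cbccac
Runs:
  'c' x 1 => "c1"
  'b' x 1 => "b1"
  'c' x 2 => "c2"
  'a' x 1 => "a1"
  'c' x 1 => "c1"
Compressed: "c1b1c2a1c1"
Compressed length: 10

10


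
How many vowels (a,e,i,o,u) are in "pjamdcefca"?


Input: pjamdcefca
Checking each character:
  'p' at position 0: consonant
  'j' at position 1: consonant
  'a' at position 2: vowel (running total: 1)
  'm' at position 3: consonant
  'd' at position 4: consonant
  'c' at position 5: consonant
  'e' at position 6: vowel (running total: 2)
  'f' at position 7: consonant
  'c' at position 8: consonant
  'a' at position 9: vowel (running total: 3)
Total vowels: 3

3


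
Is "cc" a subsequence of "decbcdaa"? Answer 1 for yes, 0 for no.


Check if "cc" is a subsequence of "decbcdaa"
Greedy scan:
  Position 0 ('d'): no match needed
  Position 1 ('e'): no match needed
  Position 2 ('c'): matches sub[0] = 'c'
  Position 3 ('b'): no match needed
  Position 4 ('c'): matches sub[1] = 'c'
  Position 5 ('d'): no match needed
  Position 6 ('a'): no match needed
  Position 7 ('a'): no match needed
All 2 characters matched => is a subsequence

1


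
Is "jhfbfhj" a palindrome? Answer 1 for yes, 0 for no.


Input: jhfbfhj
Reversed: jhfbfhj
  Compare pos 0 ('j') with pos 6 ('j'): match
  Compare pos 1 ('h') with pos 5 ('h'): match
  Compare pos 2 ('f') with pos 4 ('f'): match
Result: palindrome

1


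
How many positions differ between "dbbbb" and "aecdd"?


Comparing "dbbbb" and "aecdd" position by position:
  Position 0: 'd' vs 'a' => DIFFER
  Position 1: 'b' vs 'e' => DIFFER
  Position 2: 'b' vs 'c' => DIFFER
  Position 3: 'b' vs 'd' => DIFFER
  Position 4: 'b' vs 'd' => DIFFER
Positions that differ: 5

5


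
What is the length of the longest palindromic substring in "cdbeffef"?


Input: "cdbeffef"
Checking substrings for palindromes:
  [3:7] "effe" (len 4) => palindrome
  [5:8] "fef" (len 3) => palindrome
  [4:6] "ff" (len 2) => palindrome
Longest palindromic substring: "effe" with length 4

4


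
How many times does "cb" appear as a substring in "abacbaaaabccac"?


Searching for "cb" in "abacbaaaabccac"
Scanning each position:
  Position 0: "ab" => no
  Position 1: "ba" => no
  Position 2: "ac" => no
  Position 3: "cb" => MATCH
  Position 4: "ba" => no
  Position 5: "aa" => no
  Position 6: "aa" => no
  Position 7: "aa" => no
  Position 8: "ab" => no
  Position 9: "bc" => no
  Position 10: "cc" => no
  Position 11: "ca" => no
  Position 12: "ac" => no
Total occurrences: 1

1


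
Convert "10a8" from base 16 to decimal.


Input: "10a8" in base 16
Positional expansion:
  Digit '1' (value 1) x 16^3 = 4096
  Digit '0' (value 0) x 16^2 = 0
  Digit 'a' (value 10) x 16^1 = 160
  Digit '8' (value 8) x 16^0 = 8
Sum = 4264

4264


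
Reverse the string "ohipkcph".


Input: ohipkcph
Reading characters right to left:
  Position 7: 'h'
  Position 6: 'p'
  Position 5: 'c'
  Position 4: 'k'
  Position 3: 'p'
  Position 2: 'i'
  Position 1: 'h'
  Position 0: 'o'
Reversed: hpckpiho

hpckpiho


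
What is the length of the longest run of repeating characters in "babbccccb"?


Input: "babbccccb"
Scanning for longest run:
  Position 1 ('a'): new char, reset run to 1
  Position 2 ('b'): new char, reset run to 1
  Position 3 ('b'): continues run of 'b', length=2
  Position 4 ('c'): new char, reset run to 1
  Position 5 ('c'): continues run of 'c', length=2
  Position 6 ('c'): continues run of 'c', length=3
  Position 7 ('c'): continues run of 'c', length=4
  Position 8 ('b'): new char, reset run to 1
Longest run: 'c' with length 4

4


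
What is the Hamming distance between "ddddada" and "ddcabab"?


Comparing "ddddada" and "ddcabab" position by position:
  Position 0: 'd' vs 'd' => same
  Position 1: 'd' vs 'd' => same
  Position 2: 'd' vs 'c' => differ
  Position 3: 'd' vs 'a' => differ
  Position 4: 'a' vs 'b' => differ
  Position 5: 'd' vs 'a' => differ
  Position 6: 'a' vs 'b' => differ
Total differences (Hamming distance): 5

5


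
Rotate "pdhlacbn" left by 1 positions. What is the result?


Input: "pdhlacbn", rotate left by 1
First 1 characters: "p"
Remaining characters: "dhlacbn"
Concatenate remaining + first: "dhlacbn" + "p" = "dhlacbnp"

dhlacbnp


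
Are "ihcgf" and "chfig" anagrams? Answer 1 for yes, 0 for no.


Strings: "ihcgf", "chfig"
Sorted first:  cfghi
Sorted second: cfghi
Sorted forms match => anagrams

1


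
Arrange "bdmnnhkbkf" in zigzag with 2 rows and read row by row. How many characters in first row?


Zigzag "bdmnnhkbkf" into 2 rows:
Placing characters:
  'b' => row 0
  'd' => row 1
  'm' => row 0
  'n' => row 1
  'n' => row 0
  'h' => row 1
  'k' => row 0
  'b' => row 1
  'k' => row 0
  'f' => row 1
Rows:
  Row 0: "bmnkk"
  Row 1: "dnhbf"
First row length: 5

5


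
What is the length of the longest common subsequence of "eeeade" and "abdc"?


LCS of "eeeade" and "abdc"
DP table:
           a    b    d    c
      0    0    0    0    0
  e   0    0    0    0    0
  e   0    0    0    0    0
  e   0    0    0    0    0
  a   0    1    1    1    1
  d   0    1    1    2    2
  e   0    1    1    2    2
LCS length = dp[6][4] = 2

2


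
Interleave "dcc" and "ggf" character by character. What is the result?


Interleaving "dcc" and "ggf":
  Position 0: 'd' from first, 'g' from second => "dg"
  Position 1: 'c' from first, 'g' from second => "cg"
  Position 2: 'c' from first, 'f' from second => "cf"
Result: dgcgcf

dgcgcf


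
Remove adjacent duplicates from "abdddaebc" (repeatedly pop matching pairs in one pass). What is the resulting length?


Input: abdddaebc
Stack-based adjacent duplicate removal:
  Read 'a': push. Stack: a
  Read 'b': push. Stack: ab
  Read 'd': push. Stack: abd
  Read 'd': matches stack top 'd' => pop. Stack: ab
  Read 'd': push. Stack: abd
  Read 'a': push. Stack: abda
  Read 'e': push. Stack: abdae
  Read 'b': push. Stack: abdaeb
  Read 'c': push. Stack: abdaebc
Final stack: "abdaebc" (length 7)

7


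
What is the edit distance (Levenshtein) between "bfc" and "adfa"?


Computing edit distance: "bfc" -> "adfa"
DP table:
           a    d    f    a
      0    1    2    3    4
  b   1    1    2    3    4
  f   2    2    2    2    3
  c   3    3    3    3    3
Edit distance = dp[3][4] = 3

3


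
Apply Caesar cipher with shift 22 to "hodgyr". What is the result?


Caesar cipher: shift "hodgyr" by 22
  'h' (pos 7) + 22 = pos 3 = 'd'
  'o' (pos 14) + 22 = pos 10 = 'k'
  'd' (pos 3) + 22 = pos 25 = 'z'
  'g' (pos 6) + 22 = pos 2 = 'c'
  'y' (pos 24) + 22 = pos 20 = 'u'
  'r' (pos 17) + 22 = pos 13 = 'n'
Result: dkzcun

dkzcun


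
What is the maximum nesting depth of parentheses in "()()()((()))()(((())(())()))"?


Input: "()()()((()))()(((())(())()))"
Tracking depth:
  Position 0 '(': depth becomes 1
  Position 1 ')': depth becomes 0
  Position 2 '(': depth becomes 1
  Position 3 ')': depth becomes 0
  Position 4 '(': depth becomes 1
  Position 5 ')': depth becomes 0
  Position 6 '(': depth becomes 1
  Position 7 '(': depth becomes 2
  Position 8 '(': depth becomes 3
  Position 9 ')': depth becomes 2
  Position 10 ')': depth becomes 1
  Position 11 ')': depth becomes 0
  Position 12 '(': depth becomes 1
  Position 13 ')': depth becomes 0
  Position 14 '(': depth becomes 1
  Position 15 '(': depth becomes 2
  Position 16 '(': depth becomes 3
  Position 17 '(': depth becomes 4
  Position 18 ')': depth becomes 3
  Position 19 ')': depth becomes 2
  Position 20 '(': depth becomes 3
  Position 21 '(': depth becomes 4
  Position 22 ')': depth becomes 3
  Position 23 ')': depth becomes 2
  Position 24 '(': depth becomes 3
  Position 25 ')': depth becomes 2
  Position 26 ')': depth becomes 1
  Position 27 ')': depth becomes 0
Maximum depth reached: 4

4


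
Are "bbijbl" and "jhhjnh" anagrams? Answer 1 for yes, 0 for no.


Strings: "bbijbl", "jhhjnh"
Sorted first:  bbbijl
Sorted second: hhhjjn
Differ at position 0: 'b' vs 'h' => not anagrams

0


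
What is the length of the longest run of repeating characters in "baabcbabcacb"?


Input: "baabcbabcacb"
Scanning for longest run:
  Position 1 ('a'): new char, reset run to 1
  Position 2 ('a'): continues run of 'a', length=2
  Position 3 ('b'): new char, reset run to 1
  Position 4 ('c'): new char, reset run to 1
  Position 5 ('b'): new char, reset run to 1
  Position 6 ('a'): new char, reset run to 1
  Position 7 ('b'): new char, reset run to 1
  Position 8 ('c'): new char, reset run to 1
  Position 9 ('a'): new char, reset run to 1
  Position 10 ('c'): new char, reset run to 1
  Position 11 ('b'): new char, reset run to 1
Longest run: 'a' with length 2

2


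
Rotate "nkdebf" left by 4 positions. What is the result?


Input: "nkdebf", rotate left by 4
First 4 characters: "nkde"
Remaining characters: "bf"
Concatenate remaining + first: "bf" + "nkde" = "bfnkde"

bfnkde


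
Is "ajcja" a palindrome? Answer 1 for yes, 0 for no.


Input: ajcja
Reversed: ajcja
  Compare pos 0 ('a') with pos 4 ('a'): match
  Compare pos 1 ('j') with pos 3 ('j'): match
Result: palindrome

1


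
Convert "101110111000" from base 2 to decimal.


Input: "101110111000" in base 2
Positional expansion:
  Digit '1' (value 1) x 2^11 = 2048
  Digit '0' (value 0) x 2^10 = 0
  Digit '1' (value 1) x 2^9 = 512
  Digit '1' (value 1) x 2^8 = 256
  Digit '1' (value 1) x 2^7 = 128
  Digit '0' (value 0) x 2^6 = 0
  Digit '1' (value 1) x 2^5 = 32
  Digit '1' (value 1) x 2^4 = 16
  Digit '1' (value 1) x 2^3 = 8
  Digit '0' (value 0) x 2^2 = 0
  Digit '0' (value 0) x 2^1 = 0
  Digit '0' (value 0) x 2^0 = 0
Sum = 3000

3000


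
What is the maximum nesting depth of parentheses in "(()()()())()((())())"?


Input: "(()()()())()((())())"
Tracking depth:
  Position 0 '(': depth becomes 1
  Position 1 '(': depth becomes 2
  Position 2 ')': depth becomes 1
  Position 3 '(': depth becomes 2
  Position 4 ')': depth becomes 1
  Position 5 '(': depth becomes 2
  Position 6 ')': depth becomes 1
  Position 7 '(': depth becomes 2
  Position 8 ')': depth becomes 1
  Position 9 ')': depth becomes 0
  Position 10 '(': depth becomes 1
  Position 11 ')': depth becomes 0
  Position 12 '(': depth becomes 1
  Position 13 '(': depth becomes 2
  Position 14 '(': depth becomes 3
  Position 15 ')': depth becomes 2
  Position 16 ')': depth becomes 1
  Position 17 '(': depth becomes 2
  Position 18 ')': depth becomes 1
  Position 19 ')': depth becomes 0
Maximum depth reached: 3

3


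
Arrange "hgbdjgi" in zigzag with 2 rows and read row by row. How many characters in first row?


Zigzag "hgbdjgi" into 2 rows:
Placing characters:
  'h' => row 0
  'g' => row 1
  'b' => row 0
  'd' => row 1
  'j' => row 0
  'g' => row 1
  'i' => row 0
Rows:
  Row 0: "hbji"
  Row 1: "gdg"
First row length: 4

4


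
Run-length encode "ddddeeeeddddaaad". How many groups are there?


Input: ddddeeeeddddaaad
Scanning for consecutive runs:
  Group 1: 'd' x 4 (positions 0-3)
  Group 2: 'e' x 4 (positions 4-7)
  Group 3: 'd' x 4 (positions 8-11)
  Group 4: 'a' x 3 (positions 12-14)
  Group 5: 'd' x 1 (positions 15-15)
Total groups: 5

5


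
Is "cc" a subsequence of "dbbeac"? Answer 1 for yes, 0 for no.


Check if "cc" is a subsequence of "dbbeac"
Greedy scan:
  Position 0 ('d'): no match needed
  Position 1 ('b'): no match needed
  Position 2 ('b'): no match needed
  Position 3 ('e'): no match needed
  Position 4 ('a'): no match needed
  Position 5 ('c'): matches sub[0] = 'c'
Only matched 1/2 characters => not a subsequence

0


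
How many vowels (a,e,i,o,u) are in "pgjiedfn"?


Input: pgjiedfn
Checking each character:
  'p' at position 0: consonant
  'g' at position 1: consonant
  'j' at position 2: consonant
  'i' at position 3: vowel (running total: 1)
  'e' at position 4: vowel (running total: 2)
  'd' at position 5: consonant
  'f' at position 6: consonant
  'n' at position 7: consonant
Total vowels: 2

2


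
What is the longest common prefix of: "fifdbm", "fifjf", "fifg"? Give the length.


Words: fifdbm, fifjf, fifg
  Position 0: all 'f' => match
  Position 1: all 'i' => match
  Position 2: all 'f' => match
  Position 3: ('d', 'j', 'g') => mismatch, stop
LCP = "fif" (length 3)

3


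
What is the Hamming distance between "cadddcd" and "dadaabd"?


Comparing "cadddcd" and "dadaabd" position by position:
  Position 0: 'c' vs 'd' => differ
  Position 1: 'a' vs 'a' => same
  Position 2: 'd' vs 'd' => same
  Position 3: 'd' vs 'a' => differ
  Position 4: 'd' vs 'a' => differ
  Position 5: 'c' vs 'b' => differ
  Position 6: 'd' vs 'd' => same
Total differences (Hamming distance): 4

4


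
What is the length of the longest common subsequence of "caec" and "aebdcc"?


LCS of "caec" and "aebdcc"
DP table:
           a    e    b    d    c    c
      0    0    0    0    0    0    0
  c   0    0    0    0    0    1    1
  a   0    1    1    1    1    1    1
  e   0    1    2    2    2    2    2
  c   0    1    2    2    2    3    3
LCS length = dp[4][6] = 3

3


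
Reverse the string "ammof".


Input: ammof
Reading characters right to left:
  Position 4: 'f'
  Position 3: 'o'
  Position 2: 'm'
  Position 1: 'm'
  Position 0: 'a'
Reversed: fomma

fomma


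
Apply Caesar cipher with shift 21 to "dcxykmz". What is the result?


Caesar cipher: shift "dcxykmz" by 21
  'd' (pos 3) + 21 = pos 24 = 'y'
  'c' (pos 2) + 21 = pos 23 = 'x'
  'x' (pos 23) + 21 = pos 18 = 's'
  'y' (pos 24) + 21 = pos 19 = 't'
  'k' (pos 10) + 21 = pos 5 = 'f'
  'm' (pos 12) + 21 = pos 7 = 'h'
  'z' (pos 25) + 21 = pos 20 = 'u'
Result: yxstfhu

yxstfhu


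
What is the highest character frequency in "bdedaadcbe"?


Input: bdedaadcbe
Character counts:
  'a': 2
  'b': 2
  'c': 1
  'd': 3
  'e': 2
Maximum frequency: 3

3


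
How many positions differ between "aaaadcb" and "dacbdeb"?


Comparing "aaaadcb" and "dacbdeb" position by position:
  Position 0: 'a' vs 'd' => DIFFER
  Position 1: 'a' vs 'a' => same
  Position 2: 'a' vs 'c' => DIFFER
  Position 3: 'a' vs 'b' => DIFFER
  Position 4: 'd' vs 'd' => same
  Position 5: 'c' vs 'e' => DIFFER
  Position 6: 'b' vs 'b' => same
Positions that differ: 4

4


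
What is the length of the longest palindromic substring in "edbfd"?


Input: "edbfd"
Checking substrings for palindromes:
  No multi-char palindromic substrings found
Longest palindromic substring: "e" with length 1

1


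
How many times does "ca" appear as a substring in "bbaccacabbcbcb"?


Searching for "ca" in "bbaccacabbcbcb"
Scanning each position:
  Position 0: "bb" => no
  Position 1: "ba" => no
  Position 2: "ac" => no
  Position 3: "cc" => no
  Position 4: "ca" => MATCH
  Position 5: "ac" => no
  Position 6: "ca" => MATCH
  Position 7: "ab" => no
  Position 8: "bb" => no
  Position 9: "bc" => no
  Position 10: "cb" => no
  Position 11: "bc" => no
  Position 12: "cb" => no
Total occurrences: 2

2


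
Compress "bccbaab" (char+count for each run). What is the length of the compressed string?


Input: bccbaab
Runs:
  'b' x 1 => "b1"
  'c' x 2 => "c2"
  'b' x 1 => "b1"
  'a' x 2 => "a2"
  'b' x 1 => "b1"
Compressed: "b1c2b1a2b1"
Compressed length: 10

10


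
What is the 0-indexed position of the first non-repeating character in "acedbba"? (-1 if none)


Input: acedbba
Character frequencies:
  'a': 2
  'b': 2
  'c': 1
  'd': 1
  'e': 1
Scanning left to right for freq == 1:
  Position 0 ('a'): freq=2, skip
  Position 1 ('c'): unique! => answer = 1

1


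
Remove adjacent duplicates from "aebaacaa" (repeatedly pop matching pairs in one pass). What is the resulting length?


Input: aebaacaa
Stack-based adjacent duplicate removal:
  Read 'a': push. Stack: a
  Read 'e': push. Stack: ae
  Read 'b': push. Stack: aeb
  Read 'a': push. Stack: aeba
  Read 'a': matches stack top 'a' => pop. Stack: aeb
  Read 'c': push. Stack: aebc
  Read 'a': push. Stack: aebca
  Read 'a': matches stack top 'a' => pop. Stack: aebc
Final stack: "aebc" (length 4)

4


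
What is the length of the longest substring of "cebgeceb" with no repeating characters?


Input: "cebgeceb"
Sliding window (track last position of each char):
  Position 0 ('c'): window [0,0] length 1 -- new best
  Position 1 ('e'): window [0,1] length 2 -- new best
  Position 2 ('b'): window [0,2] length 3 -- new best
  Position 3 ('g'): window [0,3] length 4 -- new best
  Position 4 ('e'): repeat (last at 1), move window start to 2
  Position 4 ('e'): window [2,4] length 3
  Position 5 ('c'): window [2,5] length 4
  Position 6 ('e'): repeat (last at 4), move window start to 5
  Position 6 ('e'): window [5,6] length 2
  Position 7 ('b'): window [5,7] length 3
Longest substring with no repeats: "cebg" with length 4

4


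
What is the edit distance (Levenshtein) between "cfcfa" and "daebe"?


Computing edit distance: "cfcfa" -> "daebe"
DP table:
           d    a    e    b    e
      0    1    2    3    4    5
  c   1    1    2    3    4    5
  f   2    2    2    3    4    5
  c   3    3    3    3    4    5
  f   4    4    4    4    4    5
  a   5    5    4    5    5    5
Edit distance = dp[5][5] = 5

5


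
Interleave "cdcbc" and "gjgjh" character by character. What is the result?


Interleaving "cdcbc" and "gjgjh":
  Position 0: 'c' from first, 'g' from second => "cg"
  Position 1: 'd' from first, 'j' from second => "dj"
  Position 2: 'c' from first, 'g' from second => "cg"
  Position 3: 'b' from first, 'j' from second => "bj"
  Position 4: 'c' from first, 'h' from second => "ch"
Result: cgdjcgbjch

cgdjcgbjch


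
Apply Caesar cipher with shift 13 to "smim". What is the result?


Caesar cipher: shift "smim" by 13
  's' (pos 18) + 13 = pos 5 = 'f'
  'm' (pos 12) + 13 = pos 25 = 'z'
  'i' (pos 8) + 13 = pos 21 = 'v'
  'm' (pos 12) + 13 = pos 25 = 'z'
Result: fzvz

fzvz


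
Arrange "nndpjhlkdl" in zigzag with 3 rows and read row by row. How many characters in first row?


Zigzag "nndpjhlkdl" into 3 rows:
Placing characters:
  'n' => row 0
  'n' => row 1
  'd' => row 2
  'p' => row 1
  'j' => row 0
  'h' => row 1
  'l' => row 2
  'k' => row 1
  'd' => row 0
  'l' => row 1
Rows:
  Row 0: "njd"
  Row 1: "nphkl"
  Row 2: "dl"
First row length: 3

3


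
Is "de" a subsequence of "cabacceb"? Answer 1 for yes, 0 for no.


Check if "de" is a subsequence of "cabacceb"
Greedy scan:
  Position 0 ('c'): no match needed
  Position 1 ('a'): no match needed
  Position 2 ('b'): no match needed
  Position 3 ('a'): no match needed
  Position 4 ('c'): no match needed
  Position 5 ('c'): no match needed
  Position 6 ('e'): no match needed
  Position 7 ('b'): no match needed
Only matched 0/2 characters => not a subsequence

0


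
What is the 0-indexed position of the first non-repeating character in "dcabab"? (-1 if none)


Input: dcabab
Character frequencies:
  'a': 2
  'b': 2
  'c': 1
  'd': 1
Scanning left to right for freq == 1:
  Position 0 ('d'): unique! => answer = 0

0


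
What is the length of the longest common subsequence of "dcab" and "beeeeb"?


LCS of "dcab" and "beeeeb"
DP table:
           b    e    e    e    e    b
      0    0    0    0    0    0    0
  d   0    0    0    0    0    0    0
  c   0    0    0    0    0    0    0
  a   0    0    0    0    0    0    0
  b   0    1    1    1    1    1    1
LCS length = dp[4][6] = 1

1


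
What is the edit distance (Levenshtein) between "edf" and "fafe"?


Computing edit distance: "edf" -> "fafe"
DP table:
           f    a    f    e
      0    1    2    3    4
  e   1    1    2    3    3
  d   2    2    2    3    4
  f   3    2    3    2    3
Edit distance = dp[3][4] = 3

3


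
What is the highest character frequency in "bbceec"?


Input: bbceec
Character counts:
  'b': 2
  'c': 2
  'e': 2
Maximum frequency: 2

2


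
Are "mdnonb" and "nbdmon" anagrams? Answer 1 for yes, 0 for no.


Strings: "mdnonb", "nbdmon"
Sorted first:  bdmnno
Sorted second: bdmnno
Sorted forms match => anagrams

1


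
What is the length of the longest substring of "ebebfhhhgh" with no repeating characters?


Input: "ebebfhhhgh"
Sliding window (track last position of each char):
  Position 0 ('e'): window [0,0] length 1 -- new best
  Position 1 ('b'): window [0,1] length 2 -- new best
  Position 2 ('e'): repeat (last at 0), move window start to 1
  Position 2 ('e'): window [1,2] length 2
  Position 3 ('b'): repeat (last at 1), move window start to 2
  Position 3 ('b'): window [2,3] length 2
  Position 4 ('f'): window [2,4] length 3 -- new best
  Position 5 ('h'): window [2,5] length 4 -- new best
  Position 6 ('h'): repeat (last at 5), move window start to 6
  Position 6 ('h'): window [6,6] length 1
  Position 7 ('h'): repeat (last at 6), move window start to 7
  Position 7 ('h'): window [7,7] length 1
  Position 8 ('g'): window [7,8] length 2
  Position 9 ('h'): repeat (last at 7), move window start to 8
  Position 9 ('h'): window [8,9] length 2
Longest substring with no repeats: "ebfh" with length 4

4


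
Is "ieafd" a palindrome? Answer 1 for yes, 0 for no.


Input: ieafd
Reversed: dfaei
  Compare pos 0 ('i') with pos 4 ('d'): MISMATCH
  Compare pos 1 ('e') with pos 3 ('f'): MISMATCH
Result: not a palindrome

0


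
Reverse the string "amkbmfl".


Input: amkbmfl
Reading characters right to left:
  Position 6: 'l'
  Position 5: 'f'
  Position 4: 'm'
  Position 3: 'b'
  Position 2: 'k'
  Position 1: 'm'
  Position 0: 'a'
Reversed: lfmbkma

lfmbkma


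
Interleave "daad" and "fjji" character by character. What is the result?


Interleaving "daad" and "fjji":
  Position 0: 'd' from first, 'f' from second => "df"
  Position 1: 'a' from first, 'j' from second => "aj"
  Position 2: 'a' from first, 'j' from second => "aj"
  Position 3: 'd' from first, 'i' from second => "di"
Result: dfajajdi

dfajajdi


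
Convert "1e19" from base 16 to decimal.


Input: "1e19" in base 16
Positional expansion:
  Digit '1' (value 1) x 16^3 = 4096
  Digit 'e' (value 14) x 16^2 = 3584
  Digit '1' (value 1) x 16^1 = 16
  Digit '9' (value 9) x 16^0 = 9
Sum = 7705

7705


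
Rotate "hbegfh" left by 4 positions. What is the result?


Input: "hbegfh", rotate left by 4
First 4 characters: "hbeg"
Remaining characters: "fh"
Concatenate remaining + first: "fh" + "hbeg" = "fhhbeg"

fhhbeg


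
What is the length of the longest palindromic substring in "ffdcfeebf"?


Input: "ffdcfeebf"
Checking substrings for palindromes:
  [0:2] "ff" (len 2) => palindrome
  [5:7] "ee" (len 2) => palindrome
Longest palindromic substring: "ff" with length 2

2


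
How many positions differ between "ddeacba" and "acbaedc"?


Comparing "ddeacba" and "acbaedc" position by position:
  Position 0: 'd' vs 'a' => DIFFER
  Position 1: 'd' vs 'c' => DIFFER
  Position 2: 'e' vs 'b' => DIFFER
  Position 3: 'a' vs 'a' => same
  Position 4: 'c' vs 'e' => DIFFER
  Position 5: 'b' vs 'd' => DIFFER
  Position 6: 'a' vs 'c' => DIFFER
Positions that differ: 6

6


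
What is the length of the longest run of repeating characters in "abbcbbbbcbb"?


Input: "abbcbbbbcbb"
Scanning for longest run:
  Position 1 ('b'): new char, reset run to 1
  Position 2 ('b'): continues run of 'b', length=2
  Position 3 ('c'): new char, reset run to 1
  Position 4 ('b'): new char, reset run to 1
  Position 5 ('b'): continues run of 'b', length=2
  Position 6 ('b'): continues run of 'b', length=3
  Position 7 ('b'): continues run of 'b', length=4
  Position 8 ('c'): new char, reset run to 1
  Position 9 ('b'): new char, reset run to 1
  Position 10 ('b'): continues run of 'b', length=2
Longest run: 'b' with length 4

4


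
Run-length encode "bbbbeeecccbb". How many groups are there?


Input: bbbbeeecccbb
Scanning for consecutive runs:
  Group 1: 'b' x 4 (positions 0-3)
  Group 2: 'e' x 3 (positions 4-6)
  Group 3: 'c' x 3 (positions 7-9)
  Group 4: 'b' x 2 (positions 10-11)
Total groups: 4

4


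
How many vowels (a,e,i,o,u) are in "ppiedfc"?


Input: ppiedfc
Checking each character:
  'p' at position 0: consonant
  'p' at position 1: consonant
  'i' at position 2: vowel (running total: 1)
  'e' at position 3: vowel (running total: 2)
  'd' at position 4: consonant
  'f' at position 5: consonant
  'c' at position 6: consonant
Total vowels: 2

2


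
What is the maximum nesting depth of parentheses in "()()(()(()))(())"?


Input: "()()(()(()))(())"
Tracking depth:
  Position 0 '(': depth becomes 1
  Position 1 ')': depth becomes 0
  Position 2 '(': depth becomes 1
  Position 3 ')': depth becomes 0
  Position 4 '(': depth becomes 1
  Position 5 '(': depth becomes 2
  Position 6 ')': depth becomes 1
  Position 7 '(': depth becomes 2
  Position 8 '(': depth becomes 3
  Position 9 ')': depth becomes 2
  Position 10 ')': depth becomes 1
  Position 11 ')': depth becomes 0
  Position 12 '(': depth becomes 1
  Position 13 '(': depth becomes 2
  Position 14 ')': depth becomes 1
  Position 15 ')': depth becomes 0
Maximum depth reached: 3

3


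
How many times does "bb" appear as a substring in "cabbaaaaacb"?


Searching for "bb" in "cabbaaaaacb"
Scanning each position:
  Position 0: "ca" => no
  Position 1: "ab" => no
  Position 2: "bb" => MATCH
  Position 3: "ba" => no
  Position 4: "aa" => no
  Position 5: "aa" => no
  Position 6: "aa" => no
  Position 7: "aa" => no
  Position 8: "ac" => no
  Position 9: "cb" => no
Total occurrences: 1

1


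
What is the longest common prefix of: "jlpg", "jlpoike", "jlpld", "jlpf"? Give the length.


Words: jlpg, jlpoike, jlpld, jlpf
  Position 0: all 'j' => match
  Position 1: all 'l' => match
  Position 2: all 'p' => match
  Position 3: ('g', 'o', 'l', 'f') => mismatch, stop
LCP = "jlp" (length 3)

3


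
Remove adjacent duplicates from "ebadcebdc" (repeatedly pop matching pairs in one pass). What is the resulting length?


Input: ebadcebdc
Stack-based adjacent duplicate removal:
  Read 'e': push. Stack: e
  Read 'b': push. Stack: eb
  Read 'a': push. Stack: eba
  Read 'd': push. Stack: ebad
  Read 'c': push. Stack: ebadc
  Read 'e': push. Stack: ebadce
  Read 'b': push. Stack: ebadceb
  Read 'd': push. Stack: ebadcebd
  Read 'c': push. Stack: ebadcebdc
Final stack: "ebadcebdc" (length 9)

9


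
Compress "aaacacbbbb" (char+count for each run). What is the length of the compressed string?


Input: aaacacbbbb
Runs:
  'a' x 3 => "a3"
  'c' x 1 => "c1"
  'a' x 1 => "a1"
  'c' x 1 => "c1"
  'b' x 4 => "b4"
Compressed: "a3c1a1c1b4"
Compressed length: 10

10


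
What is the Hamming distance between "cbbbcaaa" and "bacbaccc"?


Comparing "cbbbcaaa" and "bacbaccc" position by position:
  Position 0: 'c' vs 'b' => differ
  Position 1: 'b' vs 'a' => differ
  Position 2: 'b' vs 'c' => differ
  Position 3: 'b' vs 'b' => same
  Position 4: 'c' vs 'a' => differ
  Position 5: 'a' vs 'c' => differ
  Position 6: 'a' vs 'c' => differ
  Position 7: 'a' vs 'c' => differ
Total differences (Hamming distance): 7

7


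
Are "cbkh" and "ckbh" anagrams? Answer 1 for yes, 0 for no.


Strings: "cbkh", "ckbh"
Sorted first:  bchk
Sorted second: bchk
Sorted forms match => anagrams

1


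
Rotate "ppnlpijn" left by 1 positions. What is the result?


Input: "ppnlpijn", rotate left by 1
First 1 characters: "p"
Remaining characters: "pnlpijn"
Concatenate remaining + first: "pnlpijn" + "p" = "pnlpijnp"

pnlpijnp


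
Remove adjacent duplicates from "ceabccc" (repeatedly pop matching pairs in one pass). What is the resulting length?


Input: ceabccc
Stack-based adjacent duplicate removal:
  Read 'c': push. Stack: c
  Read 'e': push. Stack: ce
  Read 'a': push. Stack: cea
  Read 'b': push. Stack: ceab
  Read 'c': push. Stack: ceabc
  Read 'c': matches stack top 'c' => pop. Stack: ceab
  Read 'c': push. Stack: ceabc
Final stack: "ceabc" (length 5)

5


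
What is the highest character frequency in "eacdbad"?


Input: eacdbad
Character counts:
  'a': 2
  'b': 1
  'c': 1
  'd': 2
  'e': 1
Maximum frequency: 2

2


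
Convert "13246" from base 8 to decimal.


Input: "13246" in base 8
Positional expansion:
  Digit '1' (value 1) x 8^4 = 4096
  Digit '3' (value 3) x 8^3 = 1536
  Digit '2' (value 2) x 8^2 = 128
  Digit '4' (value 4) x 8^1 = 32
  Digit '6' (value 6) x 8^0 = 6
Sum = 5798

5798


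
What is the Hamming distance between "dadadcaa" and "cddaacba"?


Comparing "dadadcaa" and "cddaacba" position by position:
  Position 0: 'd' vs 'c' => differ
  Position 1: 'a' vs 'd' => differ
  Position 2: 'd' vs 'd' => same
  Position 3: 'a' vs 'a' => same
  Position 4: 'd' vs 'a' => differ
  Position 5: 'c' vs 'c' => same
  Position 6: 'a' vs 'b' => differ
  Position 7: 'a' vs 'a' => same
Total differences (Hamming distance): 4

4


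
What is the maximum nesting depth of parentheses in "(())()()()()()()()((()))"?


Input: "(())()()()()()()()((()))"
Tracking depth:
  Position 0 '(': depth becomes 1
  Position 1 '(': depth becomes 2
  Position 2 ')': depth becomes 1
  Position 3 ')': depth becomes 0
  Position 4 '(': depth becomes 1
  Position 5 ')': depth becomes 0
  Position 6 '(': depth becomes 1
  Position 7 ')': depth becomes 0
  Position 8 '(': depth becomes 1
  Position 9 ')': depth becomes 0
  Position 10 '(': depth becomes 1
  Position 11 ')': depth becomes 0
  Position 12 '(': depth becomes 1
  Position 13 ')': depth becomes 0
  Position 14 '(': depth becomes 1
  Position 15 ')': depth becomes 0
  Position 16 '(': depth becomes 1
  Position 17 ')': depth becomes 0
  Position 18 '(': depth becomes 1
  Position 19 '(': depth becomes 2
  Position 20 '(': depth becomes 3
  Position 21 ')': depth becomes 2
  Position 22 ')': depth becomes 1
  Position 23 ')': depth becomes 0
Maximum depth reached: 3

3
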